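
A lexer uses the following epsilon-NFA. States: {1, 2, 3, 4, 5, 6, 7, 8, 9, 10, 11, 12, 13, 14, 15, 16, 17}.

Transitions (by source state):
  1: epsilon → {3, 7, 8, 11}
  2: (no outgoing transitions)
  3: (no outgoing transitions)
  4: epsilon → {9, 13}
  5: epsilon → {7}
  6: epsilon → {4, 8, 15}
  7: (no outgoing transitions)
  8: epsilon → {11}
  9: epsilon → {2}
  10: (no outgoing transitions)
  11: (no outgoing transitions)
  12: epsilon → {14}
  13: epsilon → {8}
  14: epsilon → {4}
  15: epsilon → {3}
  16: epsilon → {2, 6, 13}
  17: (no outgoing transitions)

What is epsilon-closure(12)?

{2, 4, 8, 9, 11, 12, 13, 14}

Start with {12}.
From 12 via epsilon: add 14.
From 14 via epsilon: add 4.
From 4 via epsilon: add 9, 13.
From 9 via epsilon: add 2.
From 13 via epsilon: add 8.
From 8 via epsilon: add 11.
No new states can be added; the closed set is {2, 4, 8, 9, 11, 12, 13, 14}.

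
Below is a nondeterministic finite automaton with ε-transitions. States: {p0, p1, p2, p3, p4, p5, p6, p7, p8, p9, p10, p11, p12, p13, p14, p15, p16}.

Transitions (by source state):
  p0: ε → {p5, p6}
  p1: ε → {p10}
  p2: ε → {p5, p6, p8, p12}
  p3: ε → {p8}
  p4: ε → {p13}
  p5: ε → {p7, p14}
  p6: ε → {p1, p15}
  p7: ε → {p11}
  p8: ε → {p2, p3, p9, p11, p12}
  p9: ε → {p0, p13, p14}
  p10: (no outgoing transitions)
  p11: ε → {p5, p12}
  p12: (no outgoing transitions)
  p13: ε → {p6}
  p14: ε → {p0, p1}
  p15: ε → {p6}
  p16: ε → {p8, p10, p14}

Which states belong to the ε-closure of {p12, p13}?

Start with {p12, p13}.
From p13 via ε: add p6.
From p6 via ε: add p1, p15.
From p1 via ε: add p10.
No new states can be added; the closed set is {p1, p6, p10, p12, p13, p15}.

{p1, p6, p10, p12, p13, p15}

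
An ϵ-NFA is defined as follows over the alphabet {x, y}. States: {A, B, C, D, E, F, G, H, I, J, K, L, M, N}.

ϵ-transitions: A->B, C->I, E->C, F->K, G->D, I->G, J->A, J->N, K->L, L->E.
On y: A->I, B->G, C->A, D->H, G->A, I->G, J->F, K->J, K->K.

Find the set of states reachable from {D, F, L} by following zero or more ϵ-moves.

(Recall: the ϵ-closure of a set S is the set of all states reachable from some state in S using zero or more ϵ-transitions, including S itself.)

Start with {D, F, L}.
From F via ϵ: add K.
From L via ϵ: add E.
From E via ϵ: add C.
From C via ϵ: add I.
From I via ϵ: add G.
No new states can be added; the closed set is {C, D, E, F, G, I, K, L}.

{C, D, E, F, G, I, K, L}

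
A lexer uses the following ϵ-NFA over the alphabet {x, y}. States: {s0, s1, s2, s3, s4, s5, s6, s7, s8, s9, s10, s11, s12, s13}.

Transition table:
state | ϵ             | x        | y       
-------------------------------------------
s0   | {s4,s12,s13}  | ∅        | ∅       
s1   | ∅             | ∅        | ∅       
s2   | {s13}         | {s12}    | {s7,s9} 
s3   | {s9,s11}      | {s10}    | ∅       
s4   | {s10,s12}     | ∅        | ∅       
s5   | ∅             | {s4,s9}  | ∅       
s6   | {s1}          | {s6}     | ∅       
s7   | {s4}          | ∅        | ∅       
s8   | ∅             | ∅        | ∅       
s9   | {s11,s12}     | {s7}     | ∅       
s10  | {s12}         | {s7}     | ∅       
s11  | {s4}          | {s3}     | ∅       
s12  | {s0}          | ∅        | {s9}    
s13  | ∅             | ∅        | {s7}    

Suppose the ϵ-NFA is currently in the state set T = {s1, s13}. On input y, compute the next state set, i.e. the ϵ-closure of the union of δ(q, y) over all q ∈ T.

{s0, s4, s7, s10, s12, s13}

s13 on y → {s7}.
No y-transition from s1.
Union after reading y: {s7}.
Now take the ϵ-closure:
From s7 via ϵ: add s4.
From s4 via ϵ: add s10, s12.
From s12 via ϵ: add s0.
From s0 via ϵ: add s13.
No new states can be added; the closed set is {s0, s4, s7, s10, s12, s13}.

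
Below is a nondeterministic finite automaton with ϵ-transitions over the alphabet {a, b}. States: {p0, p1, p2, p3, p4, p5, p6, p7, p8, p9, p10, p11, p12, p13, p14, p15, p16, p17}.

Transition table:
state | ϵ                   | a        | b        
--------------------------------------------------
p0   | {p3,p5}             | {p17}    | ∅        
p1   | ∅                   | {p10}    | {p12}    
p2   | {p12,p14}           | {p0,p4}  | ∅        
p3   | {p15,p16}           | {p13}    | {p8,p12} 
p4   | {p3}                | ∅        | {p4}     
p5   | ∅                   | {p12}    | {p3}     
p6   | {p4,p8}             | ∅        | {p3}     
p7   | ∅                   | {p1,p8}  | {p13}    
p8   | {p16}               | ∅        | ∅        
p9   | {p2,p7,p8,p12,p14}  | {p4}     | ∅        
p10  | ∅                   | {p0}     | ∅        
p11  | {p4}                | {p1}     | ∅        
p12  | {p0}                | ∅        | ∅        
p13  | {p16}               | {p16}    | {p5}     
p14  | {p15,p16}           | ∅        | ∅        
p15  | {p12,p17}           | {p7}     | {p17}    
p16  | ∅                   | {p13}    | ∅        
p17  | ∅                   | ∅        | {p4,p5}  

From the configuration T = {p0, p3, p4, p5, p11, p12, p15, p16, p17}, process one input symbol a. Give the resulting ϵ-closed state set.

p0 on a → {p17}.
p3 on a → {p13}.
p5 on a → {p12}.
p11 on a → {p1}.
p15 on a → {p7}.
p16 on a → {p13}.
No a-transition from p4, p12, p17.
Union after reading a: {p1, p7, p12, p13, p17}.
Now take the ϵ-closure:
From p12 via ϵ: add p0.
From p13 via ϵ: add p16.
From p0 via ϵ: add p3, p5.
From p3 via ϵ: add p15.
No new states can be added; the closed set is {p0, p1, p3, p5, p7, p12, p13, p15, p16, p17}.

{p0, p1, p3, p5, p7, p12, p13, p15, p16, p17}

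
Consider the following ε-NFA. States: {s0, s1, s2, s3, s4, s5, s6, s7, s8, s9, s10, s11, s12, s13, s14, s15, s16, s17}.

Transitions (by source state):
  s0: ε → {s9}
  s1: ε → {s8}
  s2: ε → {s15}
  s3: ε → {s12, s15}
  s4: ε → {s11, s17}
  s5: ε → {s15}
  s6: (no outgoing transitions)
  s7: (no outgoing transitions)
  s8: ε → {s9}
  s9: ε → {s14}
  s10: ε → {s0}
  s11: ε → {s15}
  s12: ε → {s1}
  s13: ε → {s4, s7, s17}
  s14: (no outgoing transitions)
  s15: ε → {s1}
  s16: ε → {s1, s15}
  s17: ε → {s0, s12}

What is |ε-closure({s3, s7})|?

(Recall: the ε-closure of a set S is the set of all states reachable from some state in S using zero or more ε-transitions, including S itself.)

8

Start with {s3, s7}.
From s3 via ε: add s12, s15.
From s12 via ε: add s1.
From s1 via ε: add s8.
From s8 via ε: add s9.
From s9 via ε: add s14.
ε-closure = {s1, s3, s7, s8, s9, s12, s14, s15}, which has 8 states.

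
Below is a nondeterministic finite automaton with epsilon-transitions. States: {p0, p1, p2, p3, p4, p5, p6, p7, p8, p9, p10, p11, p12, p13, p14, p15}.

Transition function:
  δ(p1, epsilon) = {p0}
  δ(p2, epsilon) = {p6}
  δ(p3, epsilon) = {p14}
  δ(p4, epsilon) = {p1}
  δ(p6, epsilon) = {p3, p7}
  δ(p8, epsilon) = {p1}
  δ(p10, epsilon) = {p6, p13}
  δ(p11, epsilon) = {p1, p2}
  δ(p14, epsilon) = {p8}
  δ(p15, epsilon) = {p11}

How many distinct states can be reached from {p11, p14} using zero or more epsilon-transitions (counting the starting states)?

Start with {p11, p14}.
From p11 via epsilon: add p1, p2.
From p14 via epsilon: add p8.
From p1 via epsilon: add p0.
From p2 via epsilon: add p6.
From p6 via epsilon: add p3, p7.
epsilon-closure = {p0, p1, p2, p3, p6, p7, p8, p11, p14}, which has 9 states.

9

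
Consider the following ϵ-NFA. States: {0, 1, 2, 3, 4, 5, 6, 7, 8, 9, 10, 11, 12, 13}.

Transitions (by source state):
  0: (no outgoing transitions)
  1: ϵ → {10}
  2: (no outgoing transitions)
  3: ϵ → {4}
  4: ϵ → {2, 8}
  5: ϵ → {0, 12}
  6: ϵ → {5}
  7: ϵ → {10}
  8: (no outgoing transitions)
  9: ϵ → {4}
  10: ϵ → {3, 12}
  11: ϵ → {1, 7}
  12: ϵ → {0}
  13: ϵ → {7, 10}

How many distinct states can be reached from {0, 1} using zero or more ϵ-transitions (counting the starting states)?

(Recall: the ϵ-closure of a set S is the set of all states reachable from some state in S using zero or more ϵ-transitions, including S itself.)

Start with {0, 1}.
From 1 via ϵ: add 10.
From 10 via ϵ: add 3, 12.
From 3 via ϵ: add 4.
From 4 via ϵ: add 2, 8.
ϵ-closure = {0, 1, 2, 3, 4, 8, 10, 12}, which has 8 states.

8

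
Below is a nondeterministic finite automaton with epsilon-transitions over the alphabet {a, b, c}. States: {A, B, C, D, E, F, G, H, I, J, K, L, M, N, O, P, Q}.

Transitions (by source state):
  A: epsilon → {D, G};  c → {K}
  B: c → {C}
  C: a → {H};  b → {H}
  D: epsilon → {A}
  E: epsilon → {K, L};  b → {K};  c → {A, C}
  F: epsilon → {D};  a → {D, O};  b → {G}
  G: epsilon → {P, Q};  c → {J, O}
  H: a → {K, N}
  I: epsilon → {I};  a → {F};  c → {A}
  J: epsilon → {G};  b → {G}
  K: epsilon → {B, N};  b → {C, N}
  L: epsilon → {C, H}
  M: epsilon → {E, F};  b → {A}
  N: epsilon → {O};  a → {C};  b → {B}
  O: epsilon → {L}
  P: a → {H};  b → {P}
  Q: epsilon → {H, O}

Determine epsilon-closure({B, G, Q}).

Start with {B, G, Q}.
From G via epsilon: add P.
From Q via epsilon: add H, O.
From O via epsilon: add L.
From L via epsilon: add C.
No new states can be added; the closed set is {B, C, G, H, L, O, P, Q}.

{B, C, G, H, L, O, P, Q}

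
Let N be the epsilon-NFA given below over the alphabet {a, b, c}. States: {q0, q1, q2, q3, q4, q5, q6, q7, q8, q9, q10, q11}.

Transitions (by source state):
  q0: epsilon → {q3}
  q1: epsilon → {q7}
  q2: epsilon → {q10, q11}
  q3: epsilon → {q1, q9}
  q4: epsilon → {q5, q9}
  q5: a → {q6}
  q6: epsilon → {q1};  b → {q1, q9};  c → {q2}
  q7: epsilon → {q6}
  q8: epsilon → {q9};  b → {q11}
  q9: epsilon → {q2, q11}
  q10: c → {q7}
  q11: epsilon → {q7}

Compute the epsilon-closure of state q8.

Start with {q8}.
From q8 via epsilon: add q9.
From q9 via epsilon: add q2, q11.
From q2 via epsilon: add q10.
From q11 via epsilon: add q7.
From q7 via epsilon: add q6.
From q6 via epsilon: add q1.
No new states can be added; the closed set is {q1, q2, q6, q7, q8, q9, q10, q11}.

{q1, q2, q6, q7, q8, q9, q10, q11}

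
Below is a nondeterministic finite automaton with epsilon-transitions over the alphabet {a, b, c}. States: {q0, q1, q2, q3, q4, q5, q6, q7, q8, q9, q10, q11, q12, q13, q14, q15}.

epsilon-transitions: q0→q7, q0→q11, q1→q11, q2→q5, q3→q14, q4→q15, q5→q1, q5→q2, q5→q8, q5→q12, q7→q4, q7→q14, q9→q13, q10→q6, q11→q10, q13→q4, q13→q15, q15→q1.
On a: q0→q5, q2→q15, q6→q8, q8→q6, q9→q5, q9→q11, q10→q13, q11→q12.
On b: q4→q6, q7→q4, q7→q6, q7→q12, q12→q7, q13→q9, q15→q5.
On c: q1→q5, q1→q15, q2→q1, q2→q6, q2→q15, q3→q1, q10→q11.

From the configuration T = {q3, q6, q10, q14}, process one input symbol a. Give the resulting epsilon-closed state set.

q6 on a → {q8}.
q10 on a → {q13}.
No a-transition from q3, q14.
Union after reading a: {q8, q13}.
Now take the epsilon-closure:
From q13 via epsilon: add q4, q15.
From q15 via epsilon: add q1.
From q1 via epsilon: add q11.
From q11 via epsilon: add q10.
From q10 via epsilon: add q6.
No new states can be added; the closed set is {q1, q4, q6, q8, q10, q11, q13, q15}.

{q1, q4, q6, q8, q10, q11, q13, q15}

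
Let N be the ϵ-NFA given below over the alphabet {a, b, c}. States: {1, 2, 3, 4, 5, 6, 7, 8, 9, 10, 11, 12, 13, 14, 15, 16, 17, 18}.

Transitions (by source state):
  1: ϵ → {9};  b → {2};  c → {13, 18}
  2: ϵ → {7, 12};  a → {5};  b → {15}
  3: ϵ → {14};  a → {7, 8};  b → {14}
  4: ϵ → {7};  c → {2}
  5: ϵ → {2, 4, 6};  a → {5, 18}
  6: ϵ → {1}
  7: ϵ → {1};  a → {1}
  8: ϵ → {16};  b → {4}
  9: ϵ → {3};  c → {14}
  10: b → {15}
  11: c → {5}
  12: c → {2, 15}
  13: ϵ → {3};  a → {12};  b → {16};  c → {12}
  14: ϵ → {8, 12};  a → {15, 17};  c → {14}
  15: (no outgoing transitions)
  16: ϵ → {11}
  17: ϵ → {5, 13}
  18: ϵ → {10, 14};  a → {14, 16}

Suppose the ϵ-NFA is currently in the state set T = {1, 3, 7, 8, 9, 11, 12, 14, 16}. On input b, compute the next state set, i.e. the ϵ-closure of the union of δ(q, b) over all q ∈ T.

1 on b → {2}.
3 on b → {14}.
8 on b → {4}.
No b-transition from 7, 9, 11, 12, 14, 16.
Union after reading b: {2, 4, 14}.
Now take the ϵ-closure:
From 2 via ϵ: add 7, 12.
From 14 via ϵ: add 8.
From 7 via ϵ: add 1.
From 8 via ϵ: add 16.
From 1 via ϵ: add 9.
From 16 via ϵ: add 11.
From 9 via ϵ: add 3.
No new states can be added; the closed set is {1, 2, 3, 4, 7, 8, 9, 11, 12, 14, 16}.

{1, 2, 3, 4, 7, 8, 9, 11, 12, 14, 16}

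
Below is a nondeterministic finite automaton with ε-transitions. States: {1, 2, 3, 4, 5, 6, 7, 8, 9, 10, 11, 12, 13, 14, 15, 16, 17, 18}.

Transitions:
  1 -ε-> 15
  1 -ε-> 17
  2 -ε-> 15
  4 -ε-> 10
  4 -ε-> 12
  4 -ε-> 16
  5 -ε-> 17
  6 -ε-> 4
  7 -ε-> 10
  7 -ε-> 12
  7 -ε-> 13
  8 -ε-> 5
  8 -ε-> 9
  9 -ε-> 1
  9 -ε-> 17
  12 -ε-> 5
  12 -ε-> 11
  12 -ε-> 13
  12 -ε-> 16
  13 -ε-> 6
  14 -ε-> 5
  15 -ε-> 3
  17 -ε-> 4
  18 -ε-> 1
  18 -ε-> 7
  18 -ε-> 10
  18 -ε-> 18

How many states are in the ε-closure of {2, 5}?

Start with {2, 5}.
From 2 via ε: add 15.
From 5 via ε: add 17.
From 15 via ε: add 3.
From 17 via ε: add 4.
From 4 via ε: add 10, 12, 16.
From 12 via ε: add 11, 13.
From 13 via ε: add 6.
ε-closure = {2, 3, 4, 5, 6, 10, 11, 12, 13, 15, 16, 17}, which has 12 states.

12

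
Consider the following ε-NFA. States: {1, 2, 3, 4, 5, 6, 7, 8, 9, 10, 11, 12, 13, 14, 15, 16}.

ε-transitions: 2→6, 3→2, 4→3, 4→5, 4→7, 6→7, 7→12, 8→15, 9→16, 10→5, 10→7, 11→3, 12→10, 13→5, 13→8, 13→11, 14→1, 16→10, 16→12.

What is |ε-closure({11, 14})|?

10

Start with {11, 14}.
From 11 via ε: add 3.
From 14 via ε: add 1.
From 3 via ε: add 2.
From 2 via ε: add 6.
From 6 via ε: add 7.
From 7 via ε: add 12.
From 12 via ε: add 10.
From 10 via ε: add 5.
ε-closure = {1, 2, 3, 5, 6, 7, 10, 11, 12, 14}, which has 10 states.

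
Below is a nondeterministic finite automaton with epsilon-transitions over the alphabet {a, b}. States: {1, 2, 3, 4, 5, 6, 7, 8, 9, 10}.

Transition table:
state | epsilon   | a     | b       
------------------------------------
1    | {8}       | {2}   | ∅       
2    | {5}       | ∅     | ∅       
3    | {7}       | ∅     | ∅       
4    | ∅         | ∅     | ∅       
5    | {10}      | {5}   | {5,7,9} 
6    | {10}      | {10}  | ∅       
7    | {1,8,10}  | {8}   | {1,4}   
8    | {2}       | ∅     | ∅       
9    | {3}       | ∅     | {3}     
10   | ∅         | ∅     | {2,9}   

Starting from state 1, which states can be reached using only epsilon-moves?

Start with {1}.
From 1 via epsilon: add 8.
From 8 via epsilon: add 2.
From 2 via epsilon: add 5.
From 5 via epsilon: add 10.
No new states can be added; the closed set is {1, 2, 5, 8, 10}.

{1, 2, 5, 8, 10}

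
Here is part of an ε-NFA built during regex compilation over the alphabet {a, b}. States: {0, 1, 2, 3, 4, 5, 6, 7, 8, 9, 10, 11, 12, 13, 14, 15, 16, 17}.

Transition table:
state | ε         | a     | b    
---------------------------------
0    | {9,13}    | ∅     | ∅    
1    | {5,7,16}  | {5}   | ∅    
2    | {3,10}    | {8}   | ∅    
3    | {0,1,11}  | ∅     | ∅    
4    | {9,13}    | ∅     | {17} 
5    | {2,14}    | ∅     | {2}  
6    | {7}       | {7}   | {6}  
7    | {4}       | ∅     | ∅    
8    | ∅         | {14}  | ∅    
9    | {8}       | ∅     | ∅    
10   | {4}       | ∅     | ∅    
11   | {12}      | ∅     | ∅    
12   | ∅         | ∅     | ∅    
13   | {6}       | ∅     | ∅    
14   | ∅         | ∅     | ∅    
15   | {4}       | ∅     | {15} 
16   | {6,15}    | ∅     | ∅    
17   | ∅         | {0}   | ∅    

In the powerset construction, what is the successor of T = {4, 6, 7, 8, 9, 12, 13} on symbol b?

4 on b → {17}.
6 on b → {6}.
No b-transition from 7, 8, 9, 12, 13.
Union after reading b: {6, 17}.
Now take the ε-closure:
From 6 via ε: add 7.
From 7 via ε: add 4.
From 4 via ε: add 9, 13.
From 9 via ε: add 8.
No new states can be added; the closed set is {4, 6, 7, 8, 9, 13, 17}.

{4, 6, 7, 8, 9, 13, 17}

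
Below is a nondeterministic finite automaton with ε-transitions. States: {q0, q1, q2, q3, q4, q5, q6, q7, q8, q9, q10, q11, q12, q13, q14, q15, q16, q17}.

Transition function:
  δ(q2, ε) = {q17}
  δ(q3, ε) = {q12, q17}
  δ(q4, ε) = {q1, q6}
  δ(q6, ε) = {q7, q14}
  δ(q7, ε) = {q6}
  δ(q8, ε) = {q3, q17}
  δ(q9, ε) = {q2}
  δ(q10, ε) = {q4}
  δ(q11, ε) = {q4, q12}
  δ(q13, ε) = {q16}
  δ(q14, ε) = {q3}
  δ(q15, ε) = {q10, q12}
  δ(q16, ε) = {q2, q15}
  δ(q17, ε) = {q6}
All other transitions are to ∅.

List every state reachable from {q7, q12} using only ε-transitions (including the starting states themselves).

{q3, q6, q7, q12, q14, q17}

Start with {q7, q12}.
From q7 via ε: add q6.
From q6 via ε: add q14.
From q14 via ε: add q3.
From q3 via ε: add q17.
No new states can be added; the closed set is {q3, q6, q7, q12, q14, q17}.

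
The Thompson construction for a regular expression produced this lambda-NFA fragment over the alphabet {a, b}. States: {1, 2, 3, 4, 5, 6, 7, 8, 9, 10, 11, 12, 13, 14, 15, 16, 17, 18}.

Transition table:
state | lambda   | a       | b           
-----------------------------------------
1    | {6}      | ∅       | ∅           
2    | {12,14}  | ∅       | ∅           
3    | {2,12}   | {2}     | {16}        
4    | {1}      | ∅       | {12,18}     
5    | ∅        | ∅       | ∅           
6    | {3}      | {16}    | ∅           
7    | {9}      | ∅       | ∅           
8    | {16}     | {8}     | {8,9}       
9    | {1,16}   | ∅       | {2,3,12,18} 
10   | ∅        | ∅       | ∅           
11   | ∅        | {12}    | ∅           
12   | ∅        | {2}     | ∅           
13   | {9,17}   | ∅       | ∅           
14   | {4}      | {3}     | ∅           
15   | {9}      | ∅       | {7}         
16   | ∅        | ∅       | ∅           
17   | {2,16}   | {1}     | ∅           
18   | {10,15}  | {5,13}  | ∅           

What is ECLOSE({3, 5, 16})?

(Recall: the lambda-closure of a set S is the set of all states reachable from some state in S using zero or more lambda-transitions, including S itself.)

{1, 2, 3, 4, 5, 6, 12, 14, 16}

Start with {3, 5, 16}.
From 3 via lambda: add 2, 12.
From 2 via lambda: add 14.
From 14 via lambda: add 4.
From 4 via lambda: add 1.
From 1 via lambda: add 6.
No new states can be added; the closed set is {1, 2, 3, 4, 5, 6, 12, 14, 16}.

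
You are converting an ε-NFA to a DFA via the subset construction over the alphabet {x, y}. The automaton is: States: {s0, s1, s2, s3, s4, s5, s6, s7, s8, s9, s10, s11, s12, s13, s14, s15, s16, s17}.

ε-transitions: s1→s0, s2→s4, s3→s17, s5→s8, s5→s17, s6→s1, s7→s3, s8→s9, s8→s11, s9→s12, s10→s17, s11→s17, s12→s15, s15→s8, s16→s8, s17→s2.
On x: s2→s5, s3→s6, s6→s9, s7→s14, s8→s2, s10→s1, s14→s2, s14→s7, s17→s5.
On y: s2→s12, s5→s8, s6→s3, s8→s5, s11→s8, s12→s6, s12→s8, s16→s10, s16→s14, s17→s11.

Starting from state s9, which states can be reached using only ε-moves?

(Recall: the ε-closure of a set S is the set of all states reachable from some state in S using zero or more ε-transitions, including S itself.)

{s2, s4, s8, s9, s11, s12, s15, s17}

Start with {s9}.
From s9 via ε: add s12.
From s12 via ε: add s15.
From s15 via ε: add s8.
From s8 via ε: add s11.
From s11 via ε: add s17.
From s17 via ε: add s2.
From s2 via ε: add s4.
No new states can be added; the closed set is {s2, s4, s8, s9, s11, s12, s15, s17}.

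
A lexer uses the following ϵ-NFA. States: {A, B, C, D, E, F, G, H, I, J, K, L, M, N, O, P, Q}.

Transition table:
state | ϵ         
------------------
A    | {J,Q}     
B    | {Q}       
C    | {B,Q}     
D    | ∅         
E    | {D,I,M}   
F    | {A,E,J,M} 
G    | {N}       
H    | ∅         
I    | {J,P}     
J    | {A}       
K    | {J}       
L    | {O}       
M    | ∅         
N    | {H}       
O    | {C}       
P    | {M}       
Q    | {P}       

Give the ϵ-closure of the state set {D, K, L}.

{A, B, C, D, J, K, L, M, O, P, Q}

Start with {D, K, L}.
From K via ϵ: add J.
From L via ϵ: add O.
From J via ϵ: add A.
From O via ϵ: add C.
From A via ϵ: add Q.
From C via ϵ: add B.
From Q via ϵ: add P.
From P via ϵ: add M.
No new states can be added; the closed set is {A, B, C, D, J, K, L, M, O, P, Q}.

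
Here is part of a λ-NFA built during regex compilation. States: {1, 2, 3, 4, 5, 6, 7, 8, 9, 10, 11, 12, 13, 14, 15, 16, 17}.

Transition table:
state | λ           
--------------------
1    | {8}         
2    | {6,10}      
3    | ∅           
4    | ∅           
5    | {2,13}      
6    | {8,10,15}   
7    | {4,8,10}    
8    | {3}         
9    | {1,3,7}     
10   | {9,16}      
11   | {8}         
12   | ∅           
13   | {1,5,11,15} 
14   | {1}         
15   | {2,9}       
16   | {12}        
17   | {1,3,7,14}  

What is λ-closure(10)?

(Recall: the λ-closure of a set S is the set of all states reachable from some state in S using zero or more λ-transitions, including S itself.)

Start with {10}.
From 10 via λ: add 9, 16.
From 9 via λ: add 1, 3, 7.
From 16 via λ: add 12.
From 1 via λ: add 8.
From 7 via λ: add 4.
No new states can be added; the closed set is {1, 3, 4, 7, 8, 9, 10, 12, 16}.

{1, 3, 4, 7, 8, 9, 10, 12, 16}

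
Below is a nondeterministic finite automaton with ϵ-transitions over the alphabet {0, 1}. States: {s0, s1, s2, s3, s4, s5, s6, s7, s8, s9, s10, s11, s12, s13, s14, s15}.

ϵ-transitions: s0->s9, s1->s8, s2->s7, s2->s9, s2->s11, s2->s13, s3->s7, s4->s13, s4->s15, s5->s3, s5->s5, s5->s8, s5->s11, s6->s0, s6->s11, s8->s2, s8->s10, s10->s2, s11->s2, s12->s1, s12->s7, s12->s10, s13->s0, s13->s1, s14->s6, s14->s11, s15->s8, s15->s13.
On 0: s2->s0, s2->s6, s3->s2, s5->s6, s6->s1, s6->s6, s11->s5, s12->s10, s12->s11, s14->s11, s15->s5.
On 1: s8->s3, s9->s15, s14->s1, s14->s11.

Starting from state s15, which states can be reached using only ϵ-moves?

{s0, s1, s2, s7, s8, s9, s10, s11, s13, s15}

Start with {s15}.
From s15 via ϵ: add s8, s13.
From s8 via ϵ: add s2, s10.
From s13 via ϵ: add s0, s1.
From s0 via ϵ: add s9.
From s2 via ϵ: add s7, s11.
No new states can be added; the closed set is {s0, s1, s2, s7, s8, s9, s10, s11, s13, s15}.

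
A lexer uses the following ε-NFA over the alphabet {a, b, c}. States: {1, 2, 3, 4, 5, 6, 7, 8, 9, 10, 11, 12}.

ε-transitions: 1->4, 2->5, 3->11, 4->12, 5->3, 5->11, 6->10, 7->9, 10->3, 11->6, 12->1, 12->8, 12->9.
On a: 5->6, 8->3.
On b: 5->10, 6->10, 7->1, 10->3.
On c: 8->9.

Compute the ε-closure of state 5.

Start with {5}.
From 5 via ε: add 3, 11.
From 11 via ε: add 6.
From 6 via ε: add 10.
No new states can be added; the closed set is {3, 5, 6, 10, 11}.

{3, 5, 6, 10, 11}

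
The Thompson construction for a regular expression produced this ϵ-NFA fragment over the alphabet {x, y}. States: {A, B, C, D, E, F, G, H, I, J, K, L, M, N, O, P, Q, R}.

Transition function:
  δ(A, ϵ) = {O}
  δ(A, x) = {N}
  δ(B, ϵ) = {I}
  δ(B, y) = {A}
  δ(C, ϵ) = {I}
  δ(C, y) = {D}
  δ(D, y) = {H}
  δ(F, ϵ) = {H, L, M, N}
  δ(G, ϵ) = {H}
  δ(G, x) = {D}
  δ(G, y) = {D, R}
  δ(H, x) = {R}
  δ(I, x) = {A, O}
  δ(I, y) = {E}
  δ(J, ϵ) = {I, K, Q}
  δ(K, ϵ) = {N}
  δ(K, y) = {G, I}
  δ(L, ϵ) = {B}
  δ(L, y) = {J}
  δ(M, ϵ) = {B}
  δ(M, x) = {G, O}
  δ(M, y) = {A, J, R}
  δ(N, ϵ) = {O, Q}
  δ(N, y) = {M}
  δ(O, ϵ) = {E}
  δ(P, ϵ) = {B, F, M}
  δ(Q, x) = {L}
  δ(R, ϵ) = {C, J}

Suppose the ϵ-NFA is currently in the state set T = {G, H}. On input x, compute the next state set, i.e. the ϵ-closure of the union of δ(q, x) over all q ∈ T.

G on x → {D}.
H on x → {R}.
Union after reading x: {D, R}.
Now take the ϵ-closure:
From R via ϵ: add C, J.
From C via ϵ: add I.
From J via ϵ: add K, Q.
From K via ϵ: add N.
From N via ϵ: add O.
From O via ϵ: add E.
No new states can be added; the closed set is {C, D, E, I, J, K, N, O, Q, R}.

{C, D, E, I, J, K, N, O, Q, R}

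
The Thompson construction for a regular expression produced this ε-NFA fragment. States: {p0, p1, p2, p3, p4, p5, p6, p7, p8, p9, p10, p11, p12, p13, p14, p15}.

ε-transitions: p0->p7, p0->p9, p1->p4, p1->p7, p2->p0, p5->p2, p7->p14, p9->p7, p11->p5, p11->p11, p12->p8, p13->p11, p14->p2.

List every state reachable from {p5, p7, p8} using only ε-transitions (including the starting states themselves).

Start with {p5, p7, p8}.
From p5 via ε: add p2.
From p7 via ε: add p14.
From p2 via ε: add p0.
From p0 via ε: add p9.
No new states can be added; the closed set is {p0, p2, p5, p7, p8, p9, p14}.

{p0, p2, p5, p7, p8, p9, p14}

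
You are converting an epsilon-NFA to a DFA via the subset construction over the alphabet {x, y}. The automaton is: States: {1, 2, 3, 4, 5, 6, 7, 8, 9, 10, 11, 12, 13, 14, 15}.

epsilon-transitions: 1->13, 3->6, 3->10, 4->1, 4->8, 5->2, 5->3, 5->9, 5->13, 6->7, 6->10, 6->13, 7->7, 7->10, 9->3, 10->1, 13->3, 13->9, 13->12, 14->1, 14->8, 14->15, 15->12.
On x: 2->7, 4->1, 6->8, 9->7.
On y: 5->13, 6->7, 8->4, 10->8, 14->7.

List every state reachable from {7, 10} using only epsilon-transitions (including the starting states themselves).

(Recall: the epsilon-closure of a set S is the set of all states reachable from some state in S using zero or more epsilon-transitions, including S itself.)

Start with {7, 10}.
From 10 via epsilon: add 1.
From 1 via epsilon: add 13.
From 13 via epsilon: add 3, 9, 12.
From 3 via epsilon: add 6.
No new states can be added; the closed set is {1, 3, 6, 7, 9, 10, 12, 13}.

{1, 3, 6, 7, 9, 10, 12, 13}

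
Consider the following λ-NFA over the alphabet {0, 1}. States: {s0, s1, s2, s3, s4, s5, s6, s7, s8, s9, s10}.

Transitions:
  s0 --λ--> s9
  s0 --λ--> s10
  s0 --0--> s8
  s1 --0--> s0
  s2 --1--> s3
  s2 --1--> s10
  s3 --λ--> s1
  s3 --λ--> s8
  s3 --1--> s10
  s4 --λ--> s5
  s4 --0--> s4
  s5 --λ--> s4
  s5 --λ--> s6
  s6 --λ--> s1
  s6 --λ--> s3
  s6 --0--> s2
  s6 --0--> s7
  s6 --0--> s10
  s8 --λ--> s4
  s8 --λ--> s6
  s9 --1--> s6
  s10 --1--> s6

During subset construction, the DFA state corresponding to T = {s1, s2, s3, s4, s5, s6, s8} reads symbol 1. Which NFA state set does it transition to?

{s1, s3, s4, s5, s6, s8, s10}

s2 on 1 → {s3, s10}.
s3 on 1 → {s10}.
No 1-transition from s1, s4, s5, s6, s8.
Union after reading 1: {s3, s10}.
Now take the λ-closure:
From s3 via λ: add s1, s8.
From s8 via λ: add s4, s6.
From s4 via λ: add s5.
No new states can be added; the closed set is {s1, s3, s4, s5, s6, s8, s10}.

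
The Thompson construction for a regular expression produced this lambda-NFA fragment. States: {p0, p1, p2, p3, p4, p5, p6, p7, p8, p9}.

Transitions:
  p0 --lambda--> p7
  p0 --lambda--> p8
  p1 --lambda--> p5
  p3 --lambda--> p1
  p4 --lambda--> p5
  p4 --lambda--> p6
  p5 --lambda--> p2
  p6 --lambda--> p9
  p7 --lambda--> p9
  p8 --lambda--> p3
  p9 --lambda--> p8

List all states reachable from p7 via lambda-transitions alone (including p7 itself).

Start with {p7}.
From p7 via lambda: add p9.
From p9 via lambda: add p8.
From p8 via lambda: add p3.
From p3 via lambda: add p1.
From p1 via lambda: add p5.
From p5 via lambda: add p2.
No new states can be added; the closed set is {p1, p2, p3, p5, p7, p8, p9}.

{p1, p2, p3, p5, p7, p8, p9}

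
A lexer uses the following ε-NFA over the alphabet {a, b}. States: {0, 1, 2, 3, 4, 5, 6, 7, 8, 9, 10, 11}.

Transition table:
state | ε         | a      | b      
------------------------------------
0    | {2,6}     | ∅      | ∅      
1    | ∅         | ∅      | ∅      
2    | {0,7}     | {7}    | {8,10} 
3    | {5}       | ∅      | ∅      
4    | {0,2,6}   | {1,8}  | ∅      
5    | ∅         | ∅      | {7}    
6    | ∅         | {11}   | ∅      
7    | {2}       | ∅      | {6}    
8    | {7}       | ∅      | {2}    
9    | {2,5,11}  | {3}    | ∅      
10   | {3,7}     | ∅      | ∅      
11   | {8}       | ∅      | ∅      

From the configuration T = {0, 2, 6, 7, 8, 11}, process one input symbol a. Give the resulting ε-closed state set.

2 on a → {7}.
6 on a → {11}.
No a-transition from 0, 7, 8, 11.
Union after reading a: {7, 11}.
Now take the ε-closure:
From 7 via ε: add 2.
From 11 via ε: add 8.
From 2 via ε: add 0.
From 0 via ε: add 6.
No new states can be added; the closed set is {0, 2, 6, 7, 8, 11}.

{0, 2, 6, 7, 8, 11}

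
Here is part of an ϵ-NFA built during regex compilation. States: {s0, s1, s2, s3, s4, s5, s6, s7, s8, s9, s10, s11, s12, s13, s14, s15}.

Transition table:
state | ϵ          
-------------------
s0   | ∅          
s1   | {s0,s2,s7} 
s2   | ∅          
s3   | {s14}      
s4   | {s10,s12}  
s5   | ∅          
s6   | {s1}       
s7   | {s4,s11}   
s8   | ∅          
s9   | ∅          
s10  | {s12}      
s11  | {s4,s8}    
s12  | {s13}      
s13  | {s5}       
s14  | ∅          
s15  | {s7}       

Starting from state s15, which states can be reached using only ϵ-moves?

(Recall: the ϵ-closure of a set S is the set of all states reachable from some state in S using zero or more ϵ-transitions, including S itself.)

{s4, s5, s7, s8, s10, s11, s12, s13, s15}

Start with {s15}.
From s15 via ϵ: add s7.
From s7 via ϵ: add s4, s11.
From s4 via ϵ: add s10, s12.
From s11 via ϵ: add s8.
From s12 via ϵ: add s13.
From s13 via ϵ: add s5.
No new states can be added; the closed set is {s4, s5, s7, s8, s10, s11, s12, s13, s15}.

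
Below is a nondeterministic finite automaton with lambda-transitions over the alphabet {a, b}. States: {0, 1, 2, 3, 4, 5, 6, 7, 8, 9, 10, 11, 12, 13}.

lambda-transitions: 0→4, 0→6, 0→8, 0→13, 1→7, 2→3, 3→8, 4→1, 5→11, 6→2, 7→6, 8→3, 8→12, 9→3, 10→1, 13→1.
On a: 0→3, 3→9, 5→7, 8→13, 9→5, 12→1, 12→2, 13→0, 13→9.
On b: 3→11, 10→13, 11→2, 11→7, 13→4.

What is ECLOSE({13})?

{1, 2, 3, 6, 7, 8, 12, 13}

Start with {13}.
From 13 via lambda: add 1.
From 1 via lambda: add 7.
From 7 via lambda: add 6.
From 6 via lambda: add 2.
From 2 via lambda: add 3.
From 3 via lambda: add 8.
From 8 via lambda: add 12.
No new states can be added; the closed set is {1, 2, 3, 6, 7, 8, 12, 13}.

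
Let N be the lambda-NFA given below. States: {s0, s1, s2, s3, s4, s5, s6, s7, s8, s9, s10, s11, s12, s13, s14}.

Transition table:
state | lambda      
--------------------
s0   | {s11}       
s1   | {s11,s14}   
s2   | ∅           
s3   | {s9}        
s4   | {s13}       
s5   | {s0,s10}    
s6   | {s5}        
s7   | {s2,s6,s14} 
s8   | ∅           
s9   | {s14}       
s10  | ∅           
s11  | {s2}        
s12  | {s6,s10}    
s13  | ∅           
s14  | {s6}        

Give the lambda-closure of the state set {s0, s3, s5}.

{s0, s2, s3, s5, s6, s9, s10, s11, s14}

Start with {s0, s3, s5}.
From s0 via lambda: add s11.
From s3 via lambda: add s9.
From s5 via lambda: add s10.
From s9 via lambda: add s14.
From s11 via lambda: add s2.
From s14 via lambda: add s6.
No new states can be added; the closed set is {s0, s2, s3, s5, s6, s9, s10, s11, s14}.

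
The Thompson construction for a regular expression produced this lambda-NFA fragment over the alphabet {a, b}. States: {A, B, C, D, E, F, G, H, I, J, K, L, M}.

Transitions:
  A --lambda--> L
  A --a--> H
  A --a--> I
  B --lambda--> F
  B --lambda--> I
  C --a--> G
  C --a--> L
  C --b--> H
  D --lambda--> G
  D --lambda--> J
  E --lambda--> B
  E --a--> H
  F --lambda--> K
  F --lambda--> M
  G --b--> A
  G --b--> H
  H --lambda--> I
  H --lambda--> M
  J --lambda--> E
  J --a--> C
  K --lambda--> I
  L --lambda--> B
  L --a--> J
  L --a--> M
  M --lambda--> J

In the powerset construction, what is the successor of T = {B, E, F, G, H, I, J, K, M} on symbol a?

E on a → {H}.
J on a → {C}.
No a-transition from B, F, G, H, I, K, M.
Union after reading a: {C, H}.
Now take the lambda-closure:
From H via lambda: add I, M.
From M via lambda: add J.
From J via lambda: add E.
From E via lambda: add B.
From B via lambda: add F.
From F via lambda: add K.
No new states can be added; the closed set is {B, C, E, F, H, I, J, K, M}.

{B, C, E, F, H, I, J, K, M}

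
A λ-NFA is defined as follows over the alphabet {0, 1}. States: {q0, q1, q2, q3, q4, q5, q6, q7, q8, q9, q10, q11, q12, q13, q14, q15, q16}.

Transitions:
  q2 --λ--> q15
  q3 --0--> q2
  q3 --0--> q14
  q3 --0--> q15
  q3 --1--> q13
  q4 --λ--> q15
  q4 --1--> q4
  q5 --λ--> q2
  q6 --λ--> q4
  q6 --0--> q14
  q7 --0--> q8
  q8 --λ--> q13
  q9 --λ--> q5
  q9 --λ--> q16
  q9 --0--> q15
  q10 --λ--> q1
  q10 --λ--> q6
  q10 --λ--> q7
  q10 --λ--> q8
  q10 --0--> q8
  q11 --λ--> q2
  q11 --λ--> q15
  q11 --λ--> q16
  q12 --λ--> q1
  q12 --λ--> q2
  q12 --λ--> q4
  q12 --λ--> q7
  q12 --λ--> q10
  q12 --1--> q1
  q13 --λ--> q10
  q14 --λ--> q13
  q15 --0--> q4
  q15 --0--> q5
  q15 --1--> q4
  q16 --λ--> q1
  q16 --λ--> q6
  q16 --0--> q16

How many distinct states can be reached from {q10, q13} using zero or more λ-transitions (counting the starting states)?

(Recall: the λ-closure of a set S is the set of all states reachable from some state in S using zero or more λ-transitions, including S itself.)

Start with {q10, q13}.
From q10 via λ: add q1, q6, q7, q8.
From q6 via λ: add q4.
From q4 via λ: add q15.
λ-closure = {q1, q4, q6, q7, q8, q10, q13, q15}, which has 8 states.

8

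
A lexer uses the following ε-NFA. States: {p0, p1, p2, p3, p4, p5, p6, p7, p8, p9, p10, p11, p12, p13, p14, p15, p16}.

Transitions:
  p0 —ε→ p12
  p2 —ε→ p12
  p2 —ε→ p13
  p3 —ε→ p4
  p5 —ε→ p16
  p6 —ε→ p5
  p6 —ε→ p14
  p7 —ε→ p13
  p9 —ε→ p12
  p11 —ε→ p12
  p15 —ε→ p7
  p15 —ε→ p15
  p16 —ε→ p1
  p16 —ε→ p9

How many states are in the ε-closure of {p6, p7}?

Start with {p6, p7}.
From p6 via ε: add p5, p14.
From p7 via ε: add p13.
From p5 via ε: add p16.
From p16 via ε: add p1, p9.
From p9 via ε: add p12.
ε-closure = {p1, p5, p6, p7, p9, p12, p13, p14, p16}, which has 9 states.

9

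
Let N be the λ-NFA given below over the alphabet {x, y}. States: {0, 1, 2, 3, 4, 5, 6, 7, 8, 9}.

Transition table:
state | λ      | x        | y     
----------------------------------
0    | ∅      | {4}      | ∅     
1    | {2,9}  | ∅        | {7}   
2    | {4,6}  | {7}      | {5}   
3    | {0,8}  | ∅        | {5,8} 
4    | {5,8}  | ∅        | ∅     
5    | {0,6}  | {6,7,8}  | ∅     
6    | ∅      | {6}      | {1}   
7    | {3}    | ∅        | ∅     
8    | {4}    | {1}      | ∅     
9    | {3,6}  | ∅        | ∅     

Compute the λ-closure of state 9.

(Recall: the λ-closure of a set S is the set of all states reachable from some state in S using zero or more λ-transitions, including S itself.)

Start with {9}.
From 9 via λ: add 3, 6.
From 3 via λ: add 0, 8.
From 8 via λ: add 4.
From 4 via λ: add 5.
No new states can be added; the closed set is {0, 3, 4, 5, 6, 8, 9}.

{0, 3, 4, 5, 6, 8, 9}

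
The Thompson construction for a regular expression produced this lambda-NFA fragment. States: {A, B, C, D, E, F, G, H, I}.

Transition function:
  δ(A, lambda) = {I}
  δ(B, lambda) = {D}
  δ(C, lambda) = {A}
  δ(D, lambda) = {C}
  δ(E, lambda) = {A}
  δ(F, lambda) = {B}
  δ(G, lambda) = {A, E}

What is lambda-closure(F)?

{A, B, C, D, F, I}

Start with {F}.
From F via lambda: add B.
From B via lambda: add D.
From D via lambda: add C.
From C via lambda: add A.
From A via lambda: add I.
No new states can be added; the closed set is {A, B, C, D, F, I}.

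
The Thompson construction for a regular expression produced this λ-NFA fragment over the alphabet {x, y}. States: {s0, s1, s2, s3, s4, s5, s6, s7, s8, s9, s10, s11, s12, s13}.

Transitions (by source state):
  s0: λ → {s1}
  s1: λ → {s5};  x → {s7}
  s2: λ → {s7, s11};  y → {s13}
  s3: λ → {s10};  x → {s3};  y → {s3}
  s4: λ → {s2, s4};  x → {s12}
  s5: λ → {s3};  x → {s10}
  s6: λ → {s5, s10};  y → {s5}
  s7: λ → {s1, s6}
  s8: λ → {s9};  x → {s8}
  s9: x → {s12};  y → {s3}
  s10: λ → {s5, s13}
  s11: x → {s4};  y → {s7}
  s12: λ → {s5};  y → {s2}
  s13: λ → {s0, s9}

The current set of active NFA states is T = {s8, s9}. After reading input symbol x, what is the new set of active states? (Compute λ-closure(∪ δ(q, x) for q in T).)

s8 on x → {s8}.
s9 on x → {s12}.
Union after reading x: {s8, s12}.
Now take the λ-closure:
From s8 via λ: add s9.
From s12 via λ: add s5.
From s5 via λ: add s3.
From s3 via λ: add s10.
From s10 via λ: add s13.
From s13 via λ: add s0.
From s0 via λ: add s1.
No new states can be added; the closed set is {s0, s1, s3, s5, s8, s9, s10, s12, s13}.

{s0, s1, s3, s5, s8, s9, s10, s12, s13}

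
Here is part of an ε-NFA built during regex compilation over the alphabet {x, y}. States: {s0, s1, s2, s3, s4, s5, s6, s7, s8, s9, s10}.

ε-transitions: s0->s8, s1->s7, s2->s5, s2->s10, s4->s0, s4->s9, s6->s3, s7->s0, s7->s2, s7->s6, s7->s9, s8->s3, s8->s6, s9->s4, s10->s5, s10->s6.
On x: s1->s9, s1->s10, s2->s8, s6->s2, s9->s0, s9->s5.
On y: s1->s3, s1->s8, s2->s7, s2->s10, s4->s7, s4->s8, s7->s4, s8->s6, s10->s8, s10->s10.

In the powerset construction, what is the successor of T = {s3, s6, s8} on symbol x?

{s2, s3, s5, s6, s10}

s6 on x → {s2}.
No x-transition from s3, s8.
Union after reading x: {s2}.
Now take the ε-closure:
From s2 via ε: add s5, s10.
From s10 via ε: add s6.
From s6 via ε: add s3.
No new states can be added; the closed set is {s2, s3, s5, s6, s10}.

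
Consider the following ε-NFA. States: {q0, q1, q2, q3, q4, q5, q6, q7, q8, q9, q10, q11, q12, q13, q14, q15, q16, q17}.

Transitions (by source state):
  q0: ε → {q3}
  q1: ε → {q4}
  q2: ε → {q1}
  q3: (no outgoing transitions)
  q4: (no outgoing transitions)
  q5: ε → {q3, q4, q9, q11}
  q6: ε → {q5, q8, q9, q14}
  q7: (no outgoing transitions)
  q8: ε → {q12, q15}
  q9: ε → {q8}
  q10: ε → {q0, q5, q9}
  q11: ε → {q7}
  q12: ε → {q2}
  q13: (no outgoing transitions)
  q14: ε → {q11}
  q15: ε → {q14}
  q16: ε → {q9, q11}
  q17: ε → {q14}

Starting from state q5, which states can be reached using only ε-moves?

Start with {q5}.
From q5 via ε: add q3, q4, q9, q11.
From q9 via ε: add q8.
From q11 via ε: add q7.
From q8 via ε: add q12, q15.
From q12 via ε: add q2.
From q15 via ε: add q14.
From q2 via ε: add q1.
No new states can be added; the closed set is {q1, q2, q3, q4, q5, q7, q8, q9, q11, q12, q14, q15}.

{q1, q2, q3, q4, q5, q7, q8, q9, q11, q12, q14, q15}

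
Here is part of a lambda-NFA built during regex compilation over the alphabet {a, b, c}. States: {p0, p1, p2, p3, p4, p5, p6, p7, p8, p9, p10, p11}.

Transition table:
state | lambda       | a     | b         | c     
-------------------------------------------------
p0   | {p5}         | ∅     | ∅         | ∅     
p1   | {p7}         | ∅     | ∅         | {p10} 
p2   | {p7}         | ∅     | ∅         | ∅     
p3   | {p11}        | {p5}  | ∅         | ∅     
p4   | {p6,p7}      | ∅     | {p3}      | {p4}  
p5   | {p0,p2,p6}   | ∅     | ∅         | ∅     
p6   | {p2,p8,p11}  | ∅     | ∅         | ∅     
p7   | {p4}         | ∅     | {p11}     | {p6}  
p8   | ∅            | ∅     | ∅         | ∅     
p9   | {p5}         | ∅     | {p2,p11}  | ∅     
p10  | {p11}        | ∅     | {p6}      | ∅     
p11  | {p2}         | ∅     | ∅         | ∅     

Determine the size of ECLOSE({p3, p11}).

Start with {p3, p11}.
From p11 via lambda: add p2.
From p2 via lambda: add p7.
From p7 via lambda: add p4.
From p4 via lambda: add p6.
From p6 via lambda: add p8.
lambda-closure = {p2, p3, p4, p6, p7, p8, p11}, which has 7 states.

7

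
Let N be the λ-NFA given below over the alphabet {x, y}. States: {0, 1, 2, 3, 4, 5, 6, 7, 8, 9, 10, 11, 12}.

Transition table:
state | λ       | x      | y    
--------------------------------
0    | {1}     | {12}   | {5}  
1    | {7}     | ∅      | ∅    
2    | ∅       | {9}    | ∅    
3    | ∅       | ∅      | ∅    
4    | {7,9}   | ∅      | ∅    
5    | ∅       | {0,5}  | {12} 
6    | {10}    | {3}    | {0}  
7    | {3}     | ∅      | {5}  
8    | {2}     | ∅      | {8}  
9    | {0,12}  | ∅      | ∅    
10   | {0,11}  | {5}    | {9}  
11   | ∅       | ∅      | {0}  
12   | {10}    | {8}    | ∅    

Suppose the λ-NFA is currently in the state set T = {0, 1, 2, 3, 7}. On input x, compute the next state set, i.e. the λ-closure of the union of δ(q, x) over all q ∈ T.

{0, 1, 3, 7, 9, 10, 11, 12}

0 on x → {12}.
2 on x → {9}.
No x-transition from 1, 3, 7.
Union after reading x: {9, 12}.
Now take the λ-closure:
From 9 via λ: add 0.
From 12 via λ: add 10.
From 0 via λ: add 1.
From 10 via λ: add 11.
From 1 via λ: add 7.
From 7 via λ: add 3.
No new states can be added; the closed set is {0, 1, 3, 7, 9, 10, 11, 12}.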